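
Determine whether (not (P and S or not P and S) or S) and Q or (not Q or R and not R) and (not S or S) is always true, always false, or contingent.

(not (P and S or not P and S) or S) and Q or (not Q or R and not R) and (not S or S)
= (not (P and S or not P and S) or S) and Q or not Q and (not S or S)   (complement / identity)
= (not S or S) and Q or not Q and (not S or S)   (distribution)
= not S or S   (distribution)
= True   (complement)

always true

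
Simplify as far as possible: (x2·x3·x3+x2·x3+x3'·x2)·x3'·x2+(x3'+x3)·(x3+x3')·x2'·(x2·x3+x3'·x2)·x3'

x2·x3'

(x2·x3·x3+x2·x3+x3'·x2)·x3'·x2+(x3'+x3)·(x3+x3')·x2'·(x2·x3+x3'·x2)·x3'
= (x2·x3·x3+x2·x3+x3'·x2)·x3'·x2+(x3+x3')·x2'·(x2·x3+x3'·x2)·x3'
= (x2·x3+x3'·x2)·x3'·x2+(x3+x3')·x2'·(x2·x3+x3'·x2)·x3'
= (x2·x3+x3'·x2)·x3'·x2+x2'·(x2·x3+x3'·x2)·x3'
= (x2+x2')·(x2·x3+x3'·x2)·x3'
= (x2+x2')·x2·x3'
= x2·x3'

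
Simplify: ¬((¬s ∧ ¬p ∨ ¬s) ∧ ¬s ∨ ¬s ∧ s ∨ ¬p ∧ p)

¬((¬s ∧ ¬p ∨ ¬s) ∧ ¬s ∨ ¬s ∧ s ∨ ¬p ∧ p)
= ¬(¬s ∧ ¬s ∨ ¬s ∧ s ∨ ¬p ∧ p)   (absorption)
= ¬(¬s ∨ ¬p ∧ p)   (distribution)
= ¬¬s   (complement / identity)
= s   (double negation)

s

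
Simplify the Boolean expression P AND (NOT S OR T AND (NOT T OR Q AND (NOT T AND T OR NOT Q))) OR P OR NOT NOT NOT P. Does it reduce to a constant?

TRUE

P AND (NOT S OR T AND (NOT T OR Q AND (NOT T AND T OR NOT Q))) OR P OR NOT NOT NOT P
= P AND (NOT S OR T AND (NOT T OR Q AND NOT Q)) OR P OR NOT NOT NOT P
= P AND (NOT S OR T AND (NOT T OR Q AND NOT Q)) OR P OR NOT P
= P AND (NOT S OR T AND NOT T) OR P OR NOT P
= P AND NOT S OR P OR NOT P
= P OR NOT P
= TRUE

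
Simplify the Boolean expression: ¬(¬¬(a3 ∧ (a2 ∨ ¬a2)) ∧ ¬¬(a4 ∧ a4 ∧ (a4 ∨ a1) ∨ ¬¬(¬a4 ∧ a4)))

¬(¬¬(a3 ∧ (a2 ∨ ¬a2)) ∧ ¬¬(a4 ∧ a4 ∧ (a4 ∨ a1) ∨ ¬¬(¬a4 ∧ a4)))
= ¬(¬¬(a3 ∧ (a2 ∨ ¬a2)) ∧ ¬¬(a4 ∧ a4 ∧ (a4 ∨ a1) ∨ ¬a4 ∧ a4))
= ¬(¬¬(a3 ∧ (a2 ∨ ¬a2)) ∧ ¬¬(a4 ∧ a4 ∨ ¬a4 ∧ a4))
= ¬(¬¬(a3 ∧ (a2 ∨ ¬a2)) ∧ ¬¬a4)
= ¬(a3 ∧ (a2 ∨ ¬a2)) ∨ ¬a4
= ¬a3 ∨ ¬a4

¬a3 ∨ ¬a4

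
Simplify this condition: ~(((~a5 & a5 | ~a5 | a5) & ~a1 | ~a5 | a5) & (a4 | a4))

~(((~a5 & a5 | ~a5 | a5) & ~a1 | ~a5 | a5) & (a4 | a4))
= ~(((~a5 | a5) & ~a1 | ~a5 | a5) & (a4 | a4))
= ~((~a5 | a5) & (a4 | a4))
= ~((~a5 | a5) & a4)
= ~a4

~a4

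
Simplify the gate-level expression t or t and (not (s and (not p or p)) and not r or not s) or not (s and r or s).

t or not s

t or t and (not (s and (not p or p)) and not r or not s) or not (s and r or s)
= t or t and (not s and not r or not s) or not (s and r or s)   (complement / identity)
= t or t and not s or not (s and r or s)   (absorption)
= t or not (s and r or s)   (absorption)
= t or not s   (absorption)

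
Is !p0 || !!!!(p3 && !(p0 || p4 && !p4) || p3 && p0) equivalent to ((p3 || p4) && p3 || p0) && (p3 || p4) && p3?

E1: !p0 || !!!!(p3 && !(p0 || p4 && !p4) || p3 && p0)
    = !p0 || !!!!(p3 && !p0 || p3 && p0)   — complement / identity
    = !p0 || !!(p3 && !p0 || p3 && p0)   — double negation
    = !p0 || p3 && !p0 || p3 && p0   — double negation
    = !p0 || p3   — distribution
E2: ((p3 || p4) && p3 || p0) && (p3 || p4) && p3
    = (p3 || p4) && p3   — absorption
    = p3   — absorption
These differ: at p0=0, p3=0, p4=1, E1 = 1 but E2 = 0.

No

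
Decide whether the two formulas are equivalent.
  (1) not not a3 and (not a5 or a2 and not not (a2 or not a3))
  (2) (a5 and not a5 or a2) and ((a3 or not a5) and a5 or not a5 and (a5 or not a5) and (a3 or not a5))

No

E1: not not a3 and (not a5 or a2 and not not (a2 or not a3))
    = not not a3 and (not a5 or a2 and (a2 or not a3))   (double negation)
    = not not a3 and (not a5 or a2)   (absorption)
    = a3 and (not a5 or a2)   (double negation)
E2: (a5 and not a5 or a2) and ((a3 or not a5) and a5 or not a5 and (a5 or not a5) and (a3 or not a5))
    = a2 and ((a3 or not a5) and a5 or not a5 and (a5 or not a5) and (a3 or not a5))   (complement / identity)
    = a2 and ((a3 or not a5) and a5 or not a5 and (a3 or not a5))   (complement / identity)
    = a2 and (a3 or not a5)   (distribution)
These differ: at a2=1, a3=0, a5=0, E1 = 0 but E2 = 1.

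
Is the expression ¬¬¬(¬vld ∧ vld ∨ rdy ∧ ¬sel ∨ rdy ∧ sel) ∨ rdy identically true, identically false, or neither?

identically true

¬¬¬(¬vld ∧ vld ∨ rdy ∧ ¬sel ∨ rdy ∧ sel) ∨ rdy
= ¬(¬vld ∧ vld ∨ rdy ∧ ¬sel ∨ rdy ∧ sel) ∨ rdy   — double negation
= ¬(¬vld ∧ vld ∨ rdy) ∨ rdy   — distribution
= ¬rdy ∨ rdy   — complement / identity
= True   — complement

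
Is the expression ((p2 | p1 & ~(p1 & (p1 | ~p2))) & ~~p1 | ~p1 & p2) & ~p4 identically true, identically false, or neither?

neither

((p2 | p1 & ~(p1 & (p1 | ~p2))) & ~~p1 | ~p1 & p2) & ~p4
= ((p2 | p1 & ~p1) & ~~p1 | ~p1 & p2) & ~p4   [absorption]
= ((p2 | p1 & ~p1) & p1 | ~p1 & p2) & ~p4   [double negation]
= (p2 & p1 | ~p1 & p2) & ~p4   [complement / identity]
= p2 & ~p4   [distribution]
This depends on p2, p4, so it is not a constant.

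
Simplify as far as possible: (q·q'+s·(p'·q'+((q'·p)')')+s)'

(q·q'+s·(p'·q'+((q'·p)')')+s)'
= (q·q'+s·(p'·q'+q'·p)+s)'
= (s·(p'·q'+q'·p)+s)'
= (s·q'+s)'
= s'

s'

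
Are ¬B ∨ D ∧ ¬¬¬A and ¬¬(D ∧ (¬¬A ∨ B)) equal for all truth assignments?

No

E1: ¬B ∨ D ∧ ¬¬¬A
    = ¬B ∨ D ∧ ¬A   — double negation
E2: ¬¬(D ∧ (¬¬A ∨ B))
    = ¬¬(D ∧ (A ∨ B))   — double negation
    = D ∧ (A ∨ B)   — double negation
These differ: at A=0, B=0, D=0, E1 = 1 but E2 = 0.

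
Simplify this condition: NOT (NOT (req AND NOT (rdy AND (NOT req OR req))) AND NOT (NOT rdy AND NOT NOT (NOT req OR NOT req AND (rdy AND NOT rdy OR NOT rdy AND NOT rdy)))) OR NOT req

NOT (NOT (req AND NOT (rdy AND (NOT req OR req))) AND NOT (NOT rdy AND NOT NOT (NOT req OR NOT req AND (rdy AND NOT rdy OR NOT rdy AND NOT rdy)))) OR NOT req
= NOT (NOT (req AND NOT rdy) AND NOT (NOT rdy AND NOT NOT (NOT req OR NOT req AND (rdy AND NOT rdy OR NOT rdy AND NOT rdy)))) OR NOT req
= NOT (NOT (req AND NOT rdy) AND NOT (NOT rdy AND NOT NOT (NOT req OR NOT req AND NOT rdy))) OR NOT req
= req AND NOT rdy OR NOT rdy AND NOT NOT (NOT req OR NOT req AND NOT rdy) OR NOT req
= req AND NOT rdy OR NOT rdy AND (NOT req OR NOT req AND NOT rdy) OR NOT req
= req AND NOT rdy OR NOT rdy AND NOT req OR NOT req
= NOT rdy OR NOT req

NOT rdy OR NOT req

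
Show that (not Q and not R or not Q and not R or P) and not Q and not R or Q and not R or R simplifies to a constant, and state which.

True

(not Q and not R or not Q and not R or P) and not Q and not R or Q and not R or R
= (not Q and not R or P) and not Q and not R or Q and not R or R   [idempotence]
= not Q and not R or Q and not R or R   [absorption]
= not R or R   [distribution]
= True   [complement]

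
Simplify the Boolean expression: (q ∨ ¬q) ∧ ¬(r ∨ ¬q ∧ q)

(q ∨ ¬q) ∧ ¬(r ∨ ¬q ∧ q)
= ¬(r ∨ ¬q ∧ q)   — complement / identity
= ¬r   — complement / identity

¬r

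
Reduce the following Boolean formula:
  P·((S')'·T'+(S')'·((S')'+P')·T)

P·((S')'·T'+(S')'·((S')'+P')·T)
= P·((S')'·T'+(S')'·T)   [absorption]
= P·(S')'   [distribution]
= P·S   [double negation]

P·S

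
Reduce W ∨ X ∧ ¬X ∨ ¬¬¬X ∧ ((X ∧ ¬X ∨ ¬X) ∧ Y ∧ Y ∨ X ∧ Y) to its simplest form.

W ∨ ¬X ∧ Y

W ∨ X ∧ ¬X ∨ ¬¬¬X ∧ ((X ∧ ¬X ∨ ¬X) ∧ Y ∧ Y ∨ X ∧ Y)
= W ∨ X ∧ ¬X ∨ ¬¬¬X ∧ (¬X ∧ Y ∧ Y ∨ X ∧ Y)
= W ∨ ¬¬¬X ∧ (¬X ∧ Y ∧ Y ∨ X ∧ Y)
= W ∨ ¬X ∧ (¬X ∧ Y ∧ Y ∨ X ∧ Y)
= W ∨ ¬X ∧ (¬X ∧ Y ∨ X ∧ Y)
= W ∨ ¬X ∧ Y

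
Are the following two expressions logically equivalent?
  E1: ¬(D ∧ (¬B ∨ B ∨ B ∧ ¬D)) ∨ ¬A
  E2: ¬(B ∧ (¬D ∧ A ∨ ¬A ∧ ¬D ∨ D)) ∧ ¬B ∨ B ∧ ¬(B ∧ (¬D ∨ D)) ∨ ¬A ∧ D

No

E1: ¬(D ∧ (¬B ∨ B ∨ B ∧ ¬D)) ∨ ¬A
    = ¬(D ∧ (¬B ∨ B)) ∨ ¬A   (absorption)
    = ¬D ∨ ¬A   (complement / identity)
E2: ¬(B ∧ (¬D ∧ A ∨ ¬A ∧ ¬D ∨ D)) ∧ ¬B ∨ B ∧ ¬(B ∧ (¬D ∨ D)) ∨ ¬A ∧ D
    = ¬(B ∧ (¬D ∨ D)) ∧ ¬B ∨ B ∧ ¬(B ∧ (¬D ∨ D)) ∨ ¬A ∧ D   (distribution)
    = ¬(B ∧ (¬D ∨ D)) ∨ ¬A ∧ D   (distribution)
    = ¬B ∨ ¬A ∧ D   (complement / identity)
These differ: at A=1, B=1, D=0, E1 = 1 but E2 = 0.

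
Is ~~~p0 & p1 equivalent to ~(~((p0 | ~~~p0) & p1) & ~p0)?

No

E1: ~~~p0 & p1
    = ~p0 & p1   [double negation]
E2: ~(~((p0 | ~~~p0) & p1) & ~p0)
    = (p0 | ~~~p0) & p1 | p0   [De Morgan]
    = (p0 | ~p0) & p1 | p0   [double negation]
    = p1 | p0   [complement / identity]
These differ: at p0=1, p1=0, E1 = 0 but E2 = 1.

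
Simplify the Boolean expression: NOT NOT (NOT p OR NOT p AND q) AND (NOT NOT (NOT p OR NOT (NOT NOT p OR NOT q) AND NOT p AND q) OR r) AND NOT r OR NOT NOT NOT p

NOT NOT (NOT p OR NOT p AND q) AND (NOT NOT (NOT p OR NOT (NOT NOT p OR NOT q) AND NOT p AND q) OR r) AND NOT r OR NOT NOT NOT p
= NOT NOT (NOT p OR NOT p AND q) AND (NOT NOT (NOT p OR NOT p AND q AND NOT p AND q) OR r) AND NOT r OR NOT NOT NOT p
= NOT NOT (NOT p OR NOT p AND q) AND (NOT NOT (NOT p OR NOT p AND q) OR r) AND NOT r OR NOT NOT NOT p
= NOT NOT (NOT p OR NOT p AND q) AND NOT r OR NOT NOT NOT p
= NOT NOT NOT p AND NOT r OR NOT NOT NOT p
= NOT NOT NOT p
= NOT p

NOT p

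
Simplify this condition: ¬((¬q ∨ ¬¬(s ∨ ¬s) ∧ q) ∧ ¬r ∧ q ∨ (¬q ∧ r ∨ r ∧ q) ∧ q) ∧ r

¬((¬q ∨ ¬¬(s ∨ ¬s) ∧ q) ∧ ¬r ∧ q ∨ (¬q ∧ r ∨ r ∧ q) ∧ q) ∧ r
= ¬(q ∧ ((¬q ∨ ¬¬(s ∨ ¬s) ∧ q) ∧ ¬r ∨ ¬q ∧ r ∨ r ∧ q)) ∧ r   (distribution)
= ¬(q ∧ ((¬q ∨ (s ∨ ¬s) ∧ q) ∧ ¬r ∨ ¬q ∧ r ∨ r ∧ q)) ∧ r   (double negation)
= ¬(q ∧ ((¬q ∨ q) ∧ ¬r ∨ ¬q ∧ r ∨ r ∧ q)) ∧ r   (complement / identity)
= ¬(q ∧ ((¬q ∨ q) ∧ ¬r ∨ (¬q ∨ q) ∧ r)) ∧ r   (distribution)
= ¬(q ∧ (¬q ∨ q)) ∧ r   (distribution)
= ¬q ∧ r   (complement / identity)

¬q ∧ r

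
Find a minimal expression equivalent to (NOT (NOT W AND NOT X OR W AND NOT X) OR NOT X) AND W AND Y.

W AND Y

(NOT (NOT W AND NOT X OR W AND NOT X) OR NOT X) AND W AND Y
= (NOT NOT X OR NOT X) AND W AND Y   — distribution
= (X OR NOT X) AND W AND Y   — double negation
= W AND Y   — complement / identity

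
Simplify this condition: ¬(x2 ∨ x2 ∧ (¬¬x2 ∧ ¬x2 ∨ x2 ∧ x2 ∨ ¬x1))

¬x2

¬(x2 ∨ x2 ∧ (¬¬x2 ∧ ¬x2 ∨ x2 ∧ x2 ∨ ¬x1))
= ¬(x2 ∨ x2 ∧ (x2 ∧ ¬x2 ∨ x2 ∧ x2 ∨ ¬x1))
= ¬(x2 ∨ x2 ∧ (x2 ∨ ¬x1))
= ¬(x2 ∨ x2)
= ¬x2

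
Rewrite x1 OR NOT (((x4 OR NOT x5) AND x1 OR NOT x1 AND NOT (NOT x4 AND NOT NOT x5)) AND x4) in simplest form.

x1 OR NOT x4

x1 OR NOT (((x4 OR NOT x5) AND x1 OR NOT x1 AND NOT (NOT x4 AND NOT NOT x5)) AND x4)
= x1 OR NOT (((x4 OR NOT x5) AND x1 OR NOT x1 AND (x4 OR NOT x5)) AND x4)   — De Morgan
= x1 OR NOT ((x4 OR NOT x5) AND x4)   — distribution
= x1 OR NOT x4   — absorption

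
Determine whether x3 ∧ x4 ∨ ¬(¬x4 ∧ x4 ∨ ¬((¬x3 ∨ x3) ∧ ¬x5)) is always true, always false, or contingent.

x3 ∧ x4 ∨ ¬(¬x4 ∧ x4 ∨ ¬((¬x3 ∨ x3) ∧ ¬x5))
= x3 ∧ x4 ∨ ¬¬((¬x3 ∨ x3) ∧ ¬x5)
= x3 ∧ x4 ∨ ¬¬¬x5
= x3 ∧ x4 ∨ ¬x5
This depends on x3, x4, x5, so it is not a constant.

contingent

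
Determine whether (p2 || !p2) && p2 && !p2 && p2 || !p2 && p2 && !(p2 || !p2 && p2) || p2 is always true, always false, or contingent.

(p2 || !p2) && p2 && !p2 && p2 || !p2 && p2 && !(p2 || !p2 && p2) || p2
= (p2 || !p2) && p2 && !p2 && p2 || !p2 && p2 && !p2 || p2   — complement / identity
= p2 && !p2 && p2 || !p2 && p2 && !p2 || p2   — complement / identity
= !p2 && p2 || p2   — distribution
= p2   — complement / identity
This depends on p2, so it is not a constant.

contingent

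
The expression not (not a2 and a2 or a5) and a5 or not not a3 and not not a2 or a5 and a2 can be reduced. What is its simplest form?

not (not a2 and a2 or a5) and a5 or not not a3 and not not a2 or a5 and a2
= not (not a2 and a2 or a5) and a5 or a3 and not not a2 or a5 and a2   (double negation)
= not a5 and a5 or a3 and not not a2 or a5 and a2   (complement / identity)
= not a5 and a5 or a3 and a2 or a5 and a2   (double negation)
= a3 and a2 or a5 and a2   (complement / identity)
= a2 and (a3 or a5)   (distribution)

a2 and (a3 or a5)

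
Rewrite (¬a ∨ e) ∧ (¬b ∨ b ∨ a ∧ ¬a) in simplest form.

¬a ∨ e

(¬a ∨ e) ∧ (¬b ∨ b ∨ a ∧ ¬a)
= (¬a ∨ e) ∧ (¬b ∨ b)
= ¬a ∨ e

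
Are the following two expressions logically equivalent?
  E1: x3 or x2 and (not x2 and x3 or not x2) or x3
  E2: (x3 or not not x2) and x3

E1: x3 or x2 and (not x2 and x3 or not x2) or x3
    = x3 or x2 and not x2 or x3   [absorption]
    = x3 or x3   [complement / identity]
    = x3   [idempotence]
E2: (x3 or not not x2) and x3
    = (x3 or x2) and x3   [double negation]
    = x3   [absorption]
Both reduce to x3, so they are equivalent.

Yes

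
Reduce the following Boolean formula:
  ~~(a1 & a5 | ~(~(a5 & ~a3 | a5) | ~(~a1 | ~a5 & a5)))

~~(a1 & a5 | ~(~(a5 & ~a3 | a5) | ~(~a1 | ~a5 & a5)))
= ~~(a1 & a5 | ~(~a5 | ~(~a1 | ~a5 & a5)))
= ~~(a1 & a5 | a5 & (~a1 | ~a5 & a5))
= ~~(a1 & a5 | a5 & ~a1)
= ~~a5
= a5

a5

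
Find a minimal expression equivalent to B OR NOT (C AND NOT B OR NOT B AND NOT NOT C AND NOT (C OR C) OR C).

B OR NOT C

B OR NOT (C AND NOT B OR NOT B AND NOT NOT C AND NOT (C OR C) OR C)
= B OR NOT (C AND NOT B OR NOT B AND NOT NOT C AND NOT C OR C)   (idempotence)
= B OR NOT ((C OR NOT NOT C AND NOT C) AND NOT B OR C)   (distribution)
= B OR NOT ((C OR C AND NOT C) AND NOT B OR C)   (double negation)
= B OR NOT (C AND NOT B OR C)   (complement / identity)
= B OR NOT C   (absorption)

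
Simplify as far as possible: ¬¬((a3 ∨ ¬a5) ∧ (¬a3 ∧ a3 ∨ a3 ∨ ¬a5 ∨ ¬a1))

a3 ∨ ¬a5

¬¬((a3 ∨ ¬a5) ∧ (¬a3 ∧ a3 ∨ a3 ∨ ¬a5 ∨ ¬a1))
= (a3 ∨ ¬a5) ∧ (¬a3 ∧ a3 ∨ a3 ∨ ¬a5 ∨ ¬a1)   (double negation)
= (a3 ∨ ¬a5) ∧ (a3 ∨ ¬a5 ∨ ¬a1)   (complement / identity)
= a3 ∨ ¬a5   (absorption)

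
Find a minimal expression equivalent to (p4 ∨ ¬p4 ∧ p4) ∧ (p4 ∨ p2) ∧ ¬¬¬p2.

p4 ∧ ¬p2

(p4 ∨ ¬p4 ∧ p4) ∧ (p4 ∨ p2) ∧ ¬¬¬p2
= p4 ∧ (p4 ∨ p2) ∧ ¬¬¬p2   (complement / identity)
= p4 ∧ (p4 ∨ p2) ∧ ¬p2   (double negation)
= p4 ∧ ¬p2   (absorption)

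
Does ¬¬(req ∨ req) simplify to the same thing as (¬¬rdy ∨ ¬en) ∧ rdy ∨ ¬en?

No

E1: ¬¬(req ∨ req)
    = req ∨ req   [double negation]
    = req   [idempotence]
E2: (¬¬rdy ∨ ¬en) ∧ rdy ∨ ¬en
    = (rdy ∨ ¬en) ∧ rdy ∨ ¬en   [double negation]
    = rdy ∨ ¬en   [absorption]
These differ: at en=0, rdy=0, req=0, E1 = 0 but E2 = 1.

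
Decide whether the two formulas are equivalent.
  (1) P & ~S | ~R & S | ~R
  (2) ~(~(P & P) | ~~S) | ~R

Yes

E1: P & ~S | ~R & S | ~R
    = P & ~S | ~R   — absorption
E2: ~(~(P & P) | ~~S) | ~R
    = P & P & ~S | ~R   — De Morgan
    = P & ~S | ~R   — idempotence
Both reduce to P & ~S | ~R, so they are equivalent.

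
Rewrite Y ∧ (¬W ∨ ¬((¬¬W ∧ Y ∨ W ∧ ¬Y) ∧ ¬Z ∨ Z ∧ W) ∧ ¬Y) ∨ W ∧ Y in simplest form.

Y ∧ (¬W ∨ ¬((¬¬W ∧ Y ∨ W ∧ ¬Y) ∧ ¬Z ∨ Z ∧ W) ∧ ¬Y) ∨ W ∧ Y
= Y ∧ (¬W ∨ ¬((W ∧ Y ∨ W ∧ ¬Y) ∧ ¬Z ∨ Z ∧ W) ∧ ¬Y) ∨ W ∧ Y   [double negation]
= Y ∧ (¬W ∨ ¬(W ∧ ¬Z ∨ Z ∧ W) ∧ ¬Y) ∨ W ∧ Y   [distribution]
= Y ∧ (¬W ∨ ¬W ∧ ¬Y) ∨ W ∧ Y   [distribution]
= Y ∧ ¬W ∨ W ∧ Y   [absorption]
= Y   [distribution]

Y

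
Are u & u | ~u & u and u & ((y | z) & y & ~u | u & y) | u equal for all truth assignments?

E1: u & u | ~u & u
    = u   [distribution]
E2: u & ((y | z) & y & ~u | u & y) | u
    = u & (y & ~u | u & y) | u   [absorption]
    = u & y | u   [distribution]
    = u   [absorption]
Both reduce to u, so they are equivalent.

Yes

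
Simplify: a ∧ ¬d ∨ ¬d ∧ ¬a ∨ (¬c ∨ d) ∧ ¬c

¬d ∨ ¬c

a ∧ ¬d ∨ ¬d ∧ ¬a ∨ (¬c ∨ d) ∧ ¬c
= ¬d ∨ (¬c ∨ d) ∧ ¬c   (distribution)
= ¬d ∨ ¬c   (absorption)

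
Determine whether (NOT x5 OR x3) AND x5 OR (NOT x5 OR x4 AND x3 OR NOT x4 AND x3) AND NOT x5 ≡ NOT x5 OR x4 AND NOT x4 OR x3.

E1: (NOT x5 OR x3) AND x5 OR (NOT x5 OR x4 AND x3 OR NOT x4 AND x3) AND NOT x5
    = (NOT x5 OR x3) AND x5 OR (NOT x5 OR x3) AND NOT x5   — distribution
    = NOT x5 OR x3   — distribution
E2: NOT x5 OR x4 AND NOT x4 OR x3
    = NOT x5 OR x3   — complement / identity
Both reduce to NOT x5 OR x3, so they are equivalent.

Yes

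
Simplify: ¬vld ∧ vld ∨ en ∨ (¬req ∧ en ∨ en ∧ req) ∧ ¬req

en

¬vld ∧ vld ∨ en ∨ (¬req ∧ en ∨ en ∧ req) ∧ ¬req
= ¬vld ∧ vld ∨ en ∨ en ∧ ¬req   [distribution]
= en ∨ en ∧ ¬req   [complement / identity]
= en   [absorption]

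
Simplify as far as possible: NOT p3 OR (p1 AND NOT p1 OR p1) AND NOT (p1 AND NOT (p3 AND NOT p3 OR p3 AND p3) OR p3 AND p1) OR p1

NOT p3 OR p1

NOT p3 OR (p1 AND NOT p1 OR p1) AND NOT (p1 AND NOT (p3 AND NOT p3 OR p3 AND p3) OR p3 AND p1) OR p1
= NOT p3 OR (p1 AND NOT p1 OR p1) AND NOT (p1 AND NOT p3 OR p3 AND p1) OR p1   — distribution
= NOT p3 OR p1 AND NOT (p1 AND NOT p3 OR p3 AND p1) OR p1   — complement / identity
= NOT p3 OR p1 AND NOT p1 OR p1   — distribution
= NOT p3 OR p1   — complement / identity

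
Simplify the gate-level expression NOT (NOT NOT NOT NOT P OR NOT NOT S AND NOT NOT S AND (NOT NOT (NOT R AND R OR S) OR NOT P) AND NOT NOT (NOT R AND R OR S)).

NOT (NOT NOT NOT NOT P OR NOT NOT S AND NOT NOT S AND (NOT NOT (NOT R AND R OR S) OR NOT P) AND NOT NOT (NOT R AND R OR S))
= NOT (NOT NOT NOT NOT P OR NOT NOT S AND NOT NOT S AND NOT NOT (NOT R AND R OR S))   — absorption
= NOT (NOT NOT NOT NOT P OR NOT NOT S AND NOT NOT S AND NOT NOT S)   — complement / identity
= NOT (NOT NOT NOT NOT P OR NOT NOT S AND NOT NOT S)   — idempotence
= NOT (NOT NOT NOT NOT P OR NOT NOT S)   — idempotence
= NOT NOT NOT P AND NOT S   — De Morgan
= NOT P AND NOT S   — double negation

NOT P AND NOT S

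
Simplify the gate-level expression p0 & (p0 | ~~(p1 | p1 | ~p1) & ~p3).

p0

p0 & (p0 | ~~(p1 | p1 | ~p1) & ~p3)
= p0 & (p0 | (p1 | p1 | ~p1) & ~p3)   — double negation
= p0 & (p0 | (p1 | ~p1) & ~p3)   — idempotence
= p0 & (p0 | ~p3)   — complement / identity
= p0   — absorption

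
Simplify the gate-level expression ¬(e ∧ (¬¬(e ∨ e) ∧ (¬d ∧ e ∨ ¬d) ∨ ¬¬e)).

¬e

¬(e ∧ (¬¬(e ∨ e) ∧ (¬d ∧ e ∨ ¬d) ∨ ¬¬e))
= ¬(e ∧ (¬¬e ∧ (¬d ∧ e ∨ ¬d) ∨ ¬¬e))   [idempotence]
= ¬(e ∧ (¬¬e ∧ ¬d ∨ ¬¬e))   [absorption]
= ¬(e ∧ ¬¬e)   [absorption]
= ¬(e ∧ e)   [double negation]
= ¬e   [idempotence]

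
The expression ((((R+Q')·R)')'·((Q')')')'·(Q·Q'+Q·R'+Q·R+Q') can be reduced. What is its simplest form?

R'+Q

((((R+Q')·R)')'·((Q')')')'·(Q·Q'+Q·R'+Q·R+Q')
= ((R')'·((Q')')')'·(Q·Q'+Q·R'+Q·R+Q')   (absorption)
= ((R')'·Q')'·(Q·Q'+Q·R'+Q·R+Q')   (double negation)
= ((R')'·Q')'·(Q·Q'+Q+Q')   (distribution)
= (R'+Q)·(Q·Q'+Q+Q')   (De Morgan)
= (R'+Q)·(Q+Q')   (complement / identity)
= R'+Q   (complement / identity)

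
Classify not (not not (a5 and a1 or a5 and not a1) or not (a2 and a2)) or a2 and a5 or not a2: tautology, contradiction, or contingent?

not (not not (a5 and a1 or a5 and not a1) or not (a2 and a2)) or a2 and a5 or not a2
= not (not not (a5 and a1 or a5 and not a1) or not a2) or a2 and a5 or not a2   — idempotence
= not (a5 and a1 or a5 and not a1) and a2 or a2 and a5 or not a2   — De Morgan
= not a5 and a2 or a2 and a5 or not a2   — distribution
= a2 or not a2   — distribution
= True   — complement

tautology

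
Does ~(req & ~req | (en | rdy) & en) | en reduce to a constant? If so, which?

yes, True

~(req & ~req | (en | rdy) & en) | en
= ~((en | rdy) & en) | en   — complement / identity
= ~en | en   — absorption
= 1   — complement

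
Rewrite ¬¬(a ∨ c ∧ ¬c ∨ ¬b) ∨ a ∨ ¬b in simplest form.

a ∨ ¬b

¬¬(a ∨ c ∧ ¬c ∨ ¬b) ∨ a ∨ ¬b
= a ∨ c ∧ ¬c ∨ ¬b ∨ a ∨ ¬b   [double negation]
= a ∨ ¬b ∨ a ∨ ¬b   [complement / identity]
= a ∨ ¬b   [idempotence]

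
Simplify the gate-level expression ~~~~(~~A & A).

~~~~(~~A & A)
= ~~~~(A & A)   (double negation)
= ~~(A & A)   (double negation)
= A & A   (double negation)
= A   (idempotence)

A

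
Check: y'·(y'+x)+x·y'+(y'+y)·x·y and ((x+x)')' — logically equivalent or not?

No

E1: y'·(y'+x)+x·y'+(y'+y)·x·y
    = y'+x·y'+(y'+y)·x·y   [absorption]
    = y'+x·y'+x·y   [complement / identity]
    = y'+x   [distribution]
E2: ((x+x)')'
    = (x')'   [idempotence]
    = x   [double negation]
These differ: at x=0, y=0, E1 = 1 but E2 = 0.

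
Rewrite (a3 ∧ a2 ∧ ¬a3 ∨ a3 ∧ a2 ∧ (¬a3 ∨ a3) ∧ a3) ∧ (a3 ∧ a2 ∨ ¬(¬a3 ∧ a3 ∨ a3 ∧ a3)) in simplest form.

(a3 ∧ a2 ∧ ¬a3 ∨ a3 ∧ a2 ∧ (¬a3 ∨ a3) ∧ a3) ∧ (a3 ∧ a2 ∨ ¬(¬a3 ∧ a3 ∨ a3 ∧ a3))
= (a3 ∧ a2 ∧ ¬a3 ∨ a3 ∧ a2 ∧ a3) ∧ (a3 ∧ a2 ∨ ¬(¬a3 ∧ a3 ∨ a3 ∧ a3))
= a3 ∧ a2 ∧ (a3 ∧ a2 ∨ ¬(¬a3 ∧ a3 ∨ a3 ∧ a3))
= a3 ∧ a2 ∧ (a3 ∧ a2 ∨ ¬a3)
= a3 ∧ a2

a3 ∧ a2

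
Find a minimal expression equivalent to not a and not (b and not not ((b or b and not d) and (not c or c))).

not a and not (b and not not ((b or b and not d) and (not c or c)))
= not a and not (b and not not (b or b and not d))
= not a and not (b and (b or b and not d))
= not a and not (b and b)
= not a and not b

not a and not b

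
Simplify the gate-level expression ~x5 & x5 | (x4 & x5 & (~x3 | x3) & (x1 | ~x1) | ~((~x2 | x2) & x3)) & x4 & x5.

~x5 & x5 | (x4 & x5 & (~x3 | x3) & (x1 | ~x1) | ~((~x2 | x2) & x3)) & x4 & x5
= ~x5 & x5 | (x4 & x5 & (x1 | ~x1) | ~((~x2 | x2) & x3)) & x4 & x5   (complement / identity)
= ~x5 & x5 | (x4 & x5 & (x1 | ~x1) | ~x3) & x4 & x5   (complement / identity)
= (x4 & x5 & (x1 | ~x1) | ~x3) & x4 & x5   (complement / identity)
= (x4 & x5 | ~x3) & x4 & x5   (complement / identity)
= x4 & x5   (absorption)

x4 & x5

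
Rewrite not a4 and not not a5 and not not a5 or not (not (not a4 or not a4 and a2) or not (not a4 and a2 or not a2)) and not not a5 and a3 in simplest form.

not a4 and a5

not a4 and not not a5 and not not a5 or not (not (not a4 or not a4 and a2) or not (not a4 and a2 or not a2)) and not not a5 and a3
= not a4 and not not a5 or not (not (not a4 or not a4 and a2) or not (not a4 and a2 or not a2)) and not not a5 and a3   — idempotence
= not a4 and not not a5 or (not a4 or not a4 and a2) and (not a4 and a2 or not a2) and not not a5 and a3   — De Morgan
= not a4 and not not a5 or (not a4 and not a2 or not a4 and a2) and not not a5 and a3   — distribution
= not a4 and not not a5 or not a4 and not not a5 and a3   — distribution
= not a4 and not not a5   — absorption
= not a4 and a5   — double negation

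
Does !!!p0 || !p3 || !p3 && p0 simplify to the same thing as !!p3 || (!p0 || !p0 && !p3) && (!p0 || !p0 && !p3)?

E1: !!!p0 || !p3 || !p3 && p0
    = !!!p0 || !p3   — absorption
    = !p0 || !p3   — double negation
E2: !!p3 || (!p0 || !p0 && !p3) && (!p0 || !p0 && !p3)
    = !!p3 || !p0 || !p0 && !p3   — idempotence
    = !!p3 || !p0   — absorption
    = p3 || !p0   — double negation
These differ: at p0=1, p3=1, E1 = 0 but E2 = 1.

No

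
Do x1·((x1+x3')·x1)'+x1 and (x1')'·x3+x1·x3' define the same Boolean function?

Yes

E1: x1·((x1+x3')·x1)'+x1
    = x1·x1'+x1   — absorption
    = x1   — complement / identity
E2: (x1')'·x3+x1·x3'
    = x1·x3+x1·x3'   — double negation
    = x1   — distribution
Both reduce to x1, so they are equivalent.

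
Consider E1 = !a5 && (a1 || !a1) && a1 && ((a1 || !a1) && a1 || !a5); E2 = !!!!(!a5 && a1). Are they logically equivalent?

Yes

E1: !a5 && (a1 || !a1) && a1 && ((a1 || !a1) && a1 || !a5)
    = !a5 && (a1 || !a1) && a1
    = !a5 && a1
E2: !!!!(!a5 && a1)
    = !!(!a5 && a1)
    = !a5 && a1
Both reduce to !a5 && a1, so they are equivalent.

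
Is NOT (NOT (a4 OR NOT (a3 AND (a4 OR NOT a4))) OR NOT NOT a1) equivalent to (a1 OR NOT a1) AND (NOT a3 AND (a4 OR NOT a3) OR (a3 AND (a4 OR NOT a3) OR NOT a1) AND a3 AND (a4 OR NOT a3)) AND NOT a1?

Yes

E1: NOT (NOT (a4 OR NOT (a3 AND (a4 OR NOT a4))) OR NOT NOT a1)
    = (a4 OR NOT (a3 AND (a4 OR NOT a4))) AND NOT a1   [De Morgan]
    = (a4 OR NOT a3) AND NOT a1   [complement / identity]
E2: (a1 OR NOT a1) AND (NOT a3 AND (a4 OR NOT a3) OR (a3 AND (a4 OR NOT a3) OR NOT a1) AND a3 AND (a4 OR NOT a3)) AND NOT a1
    = (a1 OR NOT a1) AND (NOT a3 AND (a4 OR NOT a3) OR a3 AND (a4 OR NOT a3)) AND NOT a1   [absorption]
    = (NOT a3 AND (a4 OR NOT a3) OR a3 AND (a4 OR NOT a3)) AND NOT a1   [complement / identity]
    = (a4 OR NOT a3) AND NOT a1   [distribution]
Both reduce to (a4 OR NOT a3) AND NOT a1, so they are equivalent.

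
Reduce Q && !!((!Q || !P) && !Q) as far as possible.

false

Q && !!((!Q || !P) && !Q)
= Q && (!Q || !P) && !Q   — double negation
= Q && !Q   — absorption
= false   — complement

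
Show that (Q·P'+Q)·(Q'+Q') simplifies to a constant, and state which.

(Q·P'+Q)·(Q'+Q')
= Q·(Q'+Q')   — absorption
= Q·Q'   — idempotence
= 0   — complement

0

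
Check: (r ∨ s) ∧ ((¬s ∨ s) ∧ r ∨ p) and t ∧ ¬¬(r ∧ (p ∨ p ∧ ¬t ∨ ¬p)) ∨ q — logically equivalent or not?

No

E1: (r ∨ s) ∧ ((¬s ∨ s) ∧ r ∨ p)
    = (r ∨ s) ∧ (r ∨ p)   [complement / identity]
    = s ∧ p ∨ r   [distribution]
E2: t ∧ ¬¬(r ∧ (p ∨ p ∧ ¬t ∨ ¬p)) ∨ q
    = t ∧ ¬¬(r ∧ (p ∨ ¬p)) ∨ q   [absorption]
    = t ∧ ¬¬r ∨ q   [complement / identity]
    = t ∧ r ∨ q   [double negation]
These differ: at p=0, q=1, r=0, s=1, t=0, E1 = 0 but E2 = 1.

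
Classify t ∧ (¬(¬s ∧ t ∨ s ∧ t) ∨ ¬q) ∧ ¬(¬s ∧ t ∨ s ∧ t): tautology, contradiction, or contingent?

contradiction

t ∧ (¬(¬s ∧ t ∨ s ∧ t) ∨ ¬q) ∧ ¬(¬s ∧ t ∨ s ∧ t)
= t ∧ ¬(¬s ∧ t ∨ s ∧ t)
= t ∧ ¬t
= False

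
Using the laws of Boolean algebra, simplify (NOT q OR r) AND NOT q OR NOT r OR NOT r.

NOT q OR NOT r

(NOT q OR r) AND NOT q OR NOT r OR NOT r
= NOT q OR NOT r OR NOT r   (absorption)
= NOT q OR NOT r   (idempotence)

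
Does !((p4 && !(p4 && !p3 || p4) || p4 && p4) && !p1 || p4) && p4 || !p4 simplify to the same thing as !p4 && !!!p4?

E1: !((p4 && !(p4 && !p3 || p4) || p4 && p4) && !p1 || p4) && p4 || !p4
    = !((p4 && !p4 || p4 && p4) && !p1 || p4) && p4 || !p4   (absorption)
    = !(p4 && !p1 || p4) && p4 || !p4   (distribution)
    = !p4 && p4 || !p4   (absorption)
    = !p4   (complement / identity)
E2: !p4 && !!!p4
    = !p4 && !p4   (double negation)
    = !p4   (idempotence)
Both reduce to !p4, so they are equivalent.

Yes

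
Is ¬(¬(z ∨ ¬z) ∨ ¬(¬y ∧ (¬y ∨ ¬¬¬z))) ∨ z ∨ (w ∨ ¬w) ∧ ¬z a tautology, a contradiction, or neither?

tautology

¬(¬(z ∨ ¬z) ∨ ¬(¬y ∧ (¬y ∨ ¬¬¬z))) ∨ z ∨ (w ∨ ¬w) ∧ ¬z
= (z ∨ ¬z) ∧ ¬y ∧ (¬y ∨ ¬¬¬z) ∨ z ∨ (w ∨ ¬w) ∧ ¬z   — De Morgan
= (z ∨ ¬z) ∧ ¬y ∧ (¬y ∨ ¬z) ∨ z ∨ (w ∨ ¬w) ∧ ¬z   — double negation
= (z ∨ ¬z) ∧ ¬y ∧ (¬y ∨ ¬z) ∨ z ∨ ¬z   — complement / identity
= (z ∨ ¬z) ∧ ¬y ∨ z ∨ ¬z   — absorption
= z ∨ ¬z   — absorption
= True   — complement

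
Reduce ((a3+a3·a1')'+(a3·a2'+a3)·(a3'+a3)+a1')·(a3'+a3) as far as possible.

((a3+a3·a1')'+(a3·a2'+a3)·(a3'+a3)+a1')·(a3'+a3)
= ((a3+a3·a1')'+a3·(a3'+a3)+a1')·(a3'+a3)   [absorption]
= (a3'+a3·(a3'+a3)+a1')·(a3'+a3)   [absorption]
= (a3'+a3+a1')·(a3'+a3)   [complement / identity]
= a3'+a3   [absorption]
= 1   [complement]

1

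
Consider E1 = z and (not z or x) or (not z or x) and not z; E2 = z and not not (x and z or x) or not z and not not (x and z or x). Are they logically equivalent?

E1: z and (not z or x) or (not z or x) and not z
    = not z or x   (distribution)
E2: z and not not (x and z or x) or not z and not not (x and z or x)
    = not not (x and z or x)   (distribution)
    = x and z or x   (double negation)
    = x   (absorption)
These differ: at x=0, z=0, E1 = 1 but E2 = 0.

No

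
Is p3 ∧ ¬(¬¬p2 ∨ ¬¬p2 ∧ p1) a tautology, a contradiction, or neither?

neither

p3 ∧ ¬(¬¬p2 ∨ ¬¬p2 ∧ p1)
= p3 ∧ ¬¬¬p2   — absorption
= p3 ∧ ¬p2   — double negation
This depends on p2, p3, so it is not a constant.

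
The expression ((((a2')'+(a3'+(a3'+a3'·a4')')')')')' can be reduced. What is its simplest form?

((((a2')'+(a3'+(a3'+a3'·a4')')')')')'
= ((((a2')'+a3·(a3'+a3'·a4'))')')'   (De Morgan)
= (((a2+a3·(a3'+a3'·a4'))')')'   (double negation)
= (a2+a3·(a3'+a3'·a4'))'   (double negation)
= (a2+a3·a3')'   (absorption)
= a2'   (complement / identity)

a2'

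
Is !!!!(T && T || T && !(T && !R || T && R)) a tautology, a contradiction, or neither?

!!!!(T && T || T && !(T && !R || T && R))
= !!(T && T || T && !(T && !R || T && R))   [double negation]
= !!(T && T || T && !T)   [distribution]
= T && T || T && !T   [double negation]
= T   [distribution]
This depends on T, so it is not a constant.

neither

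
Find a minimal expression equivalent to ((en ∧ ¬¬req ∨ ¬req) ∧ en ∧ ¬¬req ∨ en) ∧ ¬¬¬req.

en ∧ ¬req

((en ∧ ¬¬req ∨ ¬req) ∧ en ∧ ¬¬req ∨ en) ∧ ¬¬¬req
= (en ∧ ¬¬req ∨ en) ∧ ¬¬¬req   [absorption]
= (en ∧ ¬¬req ∨ en) ∧ ¬req   [double negation]
= (en ∧ req ∨ en) ∧ ¬req   [double negation]
= en ∧ ¬req   [absorption]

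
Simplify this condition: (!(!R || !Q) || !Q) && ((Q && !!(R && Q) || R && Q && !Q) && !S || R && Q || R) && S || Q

R && S || Q

(!(!R || !Q) || !Q) && ((Q && !!(R && Q) || R && Q && !Q) && !S || R && Q || R) && S || Q
= (R && Q || !Q) && ((Q && !!(R && Q) || R && Q && !Q) && !S || R && Q || R) && S || Q
= (R && Q || !Q) && ((Q && R && Q || R && Q && !Q) && !S || R && Q || R) && S || Q
= (R && Q || !Q) && (R && Q && !S || R && Q || R) && S || Q
= (R && Q || !Q) && (R && Q || R) && S || Q
= (!Q && R || R && Q) && S || Q
= R && S || Q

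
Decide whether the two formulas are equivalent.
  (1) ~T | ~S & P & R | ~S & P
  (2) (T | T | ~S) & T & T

No

E1: ~T | ~S & P & R | ~S & P
    = ~T | ~S & P   [absorption]
E2: (T | T | ~S) & T & T
    = (T | ~S) & T & T   [idempotence]
    = T & T   [absorption]
    = T   [idempotence]
These differ: at P=1, R=1, S=0, T=0, E1 = 1 but E2 = 0.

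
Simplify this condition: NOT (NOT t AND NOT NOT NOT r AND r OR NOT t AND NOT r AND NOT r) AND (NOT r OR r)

NOT (NOT t AND NOT NOT NOT r AND r OR NOT t AND NOT r AND NOT r) AND (NOT r OR r)
= NOT (NOT t AND NOT NOT NOT r AND r OR NOT t AND NOT r AND NOT r)   — complement / identity
= NOT (NOT t AND NOT r AND r OR NOT t AND NOT r AND NOT r)   — double negation
= NOT (NOT t AND NOT r)   — distribution
= t OR r   — De Morgan

t OR r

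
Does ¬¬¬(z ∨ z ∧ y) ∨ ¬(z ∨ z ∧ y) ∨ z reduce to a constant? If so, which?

yes, True

¬¬¬(z ∨ z ∧ y) ∨ ¬(z ∨ z ∧ y) ∨ z
= ¬(z ∨ z ∧ y) ∨ ¬(z ∨ z ∧ y) ∨ z
= ¬(z ∨ z ∧ y) ∨ z
= ¬z ∨ z
= True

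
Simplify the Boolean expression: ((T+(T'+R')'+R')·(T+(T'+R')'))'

T'

((T+(T'+R')'+R')·(T+(T'+R')'))'
= (T+(T'+R')')'
= (T+T·R)'
= T'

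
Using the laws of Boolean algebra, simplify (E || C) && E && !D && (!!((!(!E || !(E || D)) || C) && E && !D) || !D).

(E || C) && E && !D && (!!((!(!E || !(E || D)) || C) && E && !D) || !D)
= (E || C) && E && !D && (!!((E && (E || D) || C) && E && !D) || !D)   (De Morgan)
= (E || C) && E && !D && ((E && (E || D) || C) && E && !D || !D)   (double negation)
= (E || C) && E && !D && ((E || C) && E && !D || !D)   (absorption)
= (E || C) && E && !D   (absorption)
= E && !D   (absorption)

E && !D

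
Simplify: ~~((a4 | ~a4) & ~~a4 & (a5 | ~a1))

a4 & (a5 | ~a1)

~~((a4 | ~a4) & ~~a4 & (a5 | ~a1))
= ~~(~~a4 & (a5 | ~a1))   [complement / identity]
= ~~a4 & (a5 | ~a1)   [double negation]
= a4 & (a5 | ~a1)   [double negation]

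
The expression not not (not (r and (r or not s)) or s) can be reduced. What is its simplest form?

not not (not (r and (r or not s)) or s)
= not not (not r or s)   [absorption]
= not r or s   [double negation]

not r or s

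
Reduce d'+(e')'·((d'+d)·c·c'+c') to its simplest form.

d'+(e')'·((d'+d)·c·c'+c')
= d'+(e')'·(c·c'+c')
= d'+(e')'·c'
= d'+e·c'

d'+e·c'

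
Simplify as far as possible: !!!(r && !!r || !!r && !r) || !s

!!!(r && !!r || !!r && !r) || !s
= !!!!!r || !s   (distribution)
= !!!r || !s   (double negation)
= !r || !s   (double negation)

!r || !s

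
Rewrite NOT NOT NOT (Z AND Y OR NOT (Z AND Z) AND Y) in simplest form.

NOT NOT NOT (Z AND Y OR NOT (Z AND Z) AND Y)
= NOT NOT NOT (Z AND Y OR NOT Z AND Y)   — idempotence
= NOT (Z AND Y OR NOT Z AND Y)   — double negation
= NOT Y   — distribution

NOT Y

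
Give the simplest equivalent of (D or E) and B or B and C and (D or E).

(D or E) and B

(D or E) and B or B and C and (D or E)
= (D or E) and (B or B and C)   — distribution
= (D or E) and B   — absorption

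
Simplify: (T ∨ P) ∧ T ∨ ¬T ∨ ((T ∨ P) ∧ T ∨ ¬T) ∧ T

(T ∨ P) ∧ T ∨ ¬T ∨ ((T ∨ P) ∧ T ∨ ¬T) ∧ T
= (T ∨ P) ∧ T ∨ ¬T   (absorption)
= T ∨ ¬T   (absorption)
= True   (complement)

True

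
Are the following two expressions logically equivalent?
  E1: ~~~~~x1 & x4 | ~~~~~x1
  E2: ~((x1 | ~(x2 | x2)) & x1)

Yes

E1: ~~~~~x1 & x4 | ~~~~~x1
    = ~~~~~x1   [absorption]
    = ~~~x1   [double negation]
    = ~x1   [double negation]
E2: ~((x1 | ~(x2 | x2)) & x1)
    = ~((x1 | ~x2) & x1)   [idempotence]
    = ~x1   [absorption]
Both reduce to ~x1, so they are equivalent.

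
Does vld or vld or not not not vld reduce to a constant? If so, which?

yes, True

vld or vld or not not not vld
= vld or not not not vld   (idempotence)
= vld or not vld   (double negation)
= True   (complement)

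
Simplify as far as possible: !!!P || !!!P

!!!P || !!!P
= !!!P   [idempotence]
= !P   [double negation]

!P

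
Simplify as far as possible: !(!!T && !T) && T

T

!(!!T && !T) && T
= (!T || T) && T   (De Morgan)
= T   (complement / identity)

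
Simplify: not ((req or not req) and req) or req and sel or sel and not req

not ((req or not req) and req) or req and sel or sel and not req
= not ((req or not req) and req) or sel   [distribution]
= not req or sel   [complement / identity]

not req or sel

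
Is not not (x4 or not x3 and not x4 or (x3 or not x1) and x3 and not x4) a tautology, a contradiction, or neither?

not not (x4 or not x3 and not x4 or (x3 or not x1) and x3 and not x4)
= not not (x4 or not x3 and not x4 or x3 and not x4)
= not not (x4 or not x4)
= x4 or not x4
= True

tautology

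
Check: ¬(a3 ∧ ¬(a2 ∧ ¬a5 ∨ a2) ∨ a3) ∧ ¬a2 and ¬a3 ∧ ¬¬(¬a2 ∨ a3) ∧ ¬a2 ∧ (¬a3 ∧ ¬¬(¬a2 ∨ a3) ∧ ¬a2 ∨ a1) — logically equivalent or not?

E1: ¬(a3 ∧ ¬(a2 ∧ ¬a5 ∨ a2) ∨ a3) ∧ ¬a2
    = ¬(a3 ∧ ¬a2 ∨ a3) ∧ ¬a2   — absorption
    = ¬a3 ∧ ¬a2   — absorption
E2: ¬a3 ∧ ¬¬(¬a2 ∨ a3) ∧ ¬a2 ∧ (¬a3 ∧ ¬¬(¬a2 ∨ a3) ∧ ¬a2 ∨ a1)
    = ¬a3 ∧ ¬¬(¬a2 ∨ a3) ∧ ¬a2   — absorption
    = ¬a3 ∧ (¬a2 ∨ a3) ∧ ¬a2   — double negation
    = ¬a3 ∧ ¬a2   — absorption
Both reduce to ¬a3 ∧ ¬a2, so they are equivalent.

Yes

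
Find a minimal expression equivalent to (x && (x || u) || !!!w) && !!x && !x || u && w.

u && w

(x && (x || u) || !!!w) && !!x && !x || u && w
= (x && (x || u) || !w) && !!x && !x || u && w   (double negation)
= (x && (x || u) || !w) && x && !x || u && w   (double negation)
= (x || !w) && x && !x || u && w   (absorption)
= x && !x || u && w   (absorption)
= u && w   (complement / identity)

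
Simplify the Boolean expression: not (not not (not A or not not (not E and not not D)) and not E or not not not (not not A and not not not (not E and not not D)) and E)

A and (E or not D)

not (not not (not A or not not (not E and not not D)) and not E or not not not (not not A and not not not (not E and not not D)) and E)
= not (not not (not A or not not (not E and not not D)) and not E or not not (not A or not not (not E and not not D)) and E)   [De Morgan]
= not not not (not A or not not (not E and not not D))   [distribution]
= not not (A and not (not E and not not D))   [De Morgan]
= not not (A and (E or not D))   [De Morgan]
= A and (E or not D)   [double negation]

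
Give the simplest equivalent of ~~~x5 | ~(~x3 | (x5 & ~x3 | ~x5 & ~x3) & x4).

~x5 | x3

~~~x5 | ~(~x3 | (x5 & ~x3 | ~x5 & ~x3) & x4)
= ~~~x5 | ~(~x3 | ~x3 & x4)   [distribution]
= ~x5 | ~(~x3 | ~x3 & x4)   [double negation]
= ~x5 | ~~x3   [absorption]
= ~x5 | x3   [double negation]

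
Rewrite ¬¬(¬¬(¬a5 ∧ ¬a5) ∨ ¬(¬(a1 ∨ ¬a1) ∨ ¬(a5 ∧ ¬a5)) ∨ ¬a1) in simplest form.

¬a5 ∨ ¬a1

¬¬(¬¬(¬a5 ∧ ¬a5) ∨ ¬(¬(a1 ∨ ¬a1) ∨ ¬(a5 ∧ ¬a5)) ∨ ¬a1)
= ¬¬(¬¬(¬a5 ∧ ¬a5) ∨ (a1 ∨ ¬a1) ∧ a5 ∧ ¬a5 ∨ ¬a1)   (De Morgan)
= ¬¬(¬¬(¬a5 ∧ ¬a5) ∨ a5 ∧ ¬a5 ∨ ¬a1)   (complement / identity)
= ¬¬(¬a5 ∧ ¬a5 ∨ a5 ∧ ¬a5 ∨ ¬a1)   (double negation)
= ¬a5 ∧ ¬a5 ∨ a5 ∧ ¬a5 ∨ ¬a1   (double negation)
= ¬a5 ∨ ¬a1   (distribution)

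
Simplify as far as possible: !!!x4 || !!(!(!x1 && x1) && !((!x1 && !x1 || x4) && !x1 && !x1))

!!!x4 || !!(!(!x1 && x1) && !((!x1 && !x1 || x4) && !x1 && !x1))
= !!!x4 || !(!x1 && x1 || (!x1 && !x1 || x4) && !x1 && !x1)   (De Morgan)
= !x4 || !(!x1 && x1 || (!x1 && !x1 || x4) && !x1 && !x1)   (double negation)
= !x4 || !(!x1 && x1 || !x1 && !x1)   (absorption)
= !x4 || !!x1   (distribution)
= !x4 || x1   (double negation)

!x4 || x1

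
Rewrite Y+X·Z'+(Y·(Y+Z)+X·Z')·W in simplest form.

Y+X·Z'+(Y·(Y+Z)+X·Z')·W
= Y+X·Z'+(Y+X·Z')·W   (absorption)
= Y+X·Z'   (absorption)

Y+X·Z'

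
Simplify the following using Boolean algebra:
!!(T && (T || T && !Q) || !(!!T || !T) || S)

!!(T && (T || T && !Q) || !(!!T || !T) || S)
= !!(T && T || !(!!T || !T) || S)   [absorption]
= !!(T && T || !T && T || S)   [De Morgan]
= T && T || !T && T || S   [double negation]
= T || S   [distribution]

T || S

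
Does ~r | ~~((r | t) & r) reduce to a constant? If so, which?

~r | ~~((r | t) & r)
= ~r | (r | t) & r
= ~r | r
= 1

yes, True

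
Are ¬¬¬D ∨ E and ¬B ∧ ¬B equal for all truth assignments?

E1: ¬¬¬D ∨ E
    = ¬D ∨ E
E2: ¬B ∧ ¬B
    = ¬B
These differ: at B=1, D=0, E=0, E1 = 1 but E2 = 0.

No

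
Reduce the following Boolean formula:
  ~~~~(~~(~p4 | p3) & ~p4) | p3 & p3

~~~~(~~(~p4 | p3) & ~p4) | p3 & p3
= ~~~~((~p4 | p3) & ~p4) | p3 & p3   — double negation
= ~~~~~p4 | p3 & p3   — absorption
= ~~~~~p4 | p3   — idempotence
= ~~~p4 | p3   — double negation
= ~p4 | p3   — double negation

~p4 | p3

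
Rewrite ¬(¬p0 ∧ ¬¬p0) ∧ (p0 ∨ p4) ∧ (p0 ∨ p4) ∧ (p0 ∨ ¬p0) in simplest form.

¬(¬p0 ∧ ¬¬p0) ∧ (p0 ∨ p4) ∧ (p0 ∨ p4) ∧ (p0 ∨ ¬p0)
= (p0 ∨ ¬p0) ∧ (p0 ∨ p4) ∧ (p0 ∨ p4) ∧ (p0 ∨ ¬p0)   [De Morgan]
= (p0 ∨ ¬p0) ∧ (p0 ∨ p4) ∧ (p0 ∨ ¬p0)   [idempotence]
= (p0 ∨ p4) ∧ (p0 ∨ ¬p0)   [complement / identity]
= p0 ∨ p4   [complement / identity]

p0 ∨ p4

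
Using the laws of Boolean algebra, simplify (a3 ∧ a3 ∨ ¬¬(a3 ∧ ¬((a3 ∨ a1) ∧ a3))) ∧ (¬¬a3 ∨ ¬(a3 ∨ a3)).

(a3 ∧ a3 ∨ ¬¬(a3 ∧ ¬((a3 ∨ a1) ∧ a3))) ∧ (¬¬a3 ∨ ¬(a3 ∨ a3))
= (a3 ∧ a3 ∨ ¬¬(a3 ∧ ¬a3)) ∧ (¬¬a3 ∨ ¬(a3 ∨ a3))   — absorption
= (a3 ∧ a3 ∨ ¬¬(a3 ∧ ¬a3)) ∧ (a3 ∨ ¬(a3 ∨ a3))   — double negation
= (a3 ∧ a3 ∨ ¬¬(a3 ∧ ¬a3)) ∧ (a3 ∨ ¬a3)   — idempotence
= a3 ∧ a3 ∨ ¬¬(a3 ∧ ¬a3)   — complement / identity
= a3 ∧ a3 ∨ a3 ∧ ¬a3   — double negation
= a3   — distribution

a3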